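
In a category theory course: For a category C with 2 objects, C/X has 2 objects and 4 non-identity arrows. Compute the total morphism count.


In the slice category C/X, objects are morphisms to X.
Identity morphisms: 2 (one per object of C/X).
Non-identity morphisms: 4.
Total = 2 + 4 = 6

6


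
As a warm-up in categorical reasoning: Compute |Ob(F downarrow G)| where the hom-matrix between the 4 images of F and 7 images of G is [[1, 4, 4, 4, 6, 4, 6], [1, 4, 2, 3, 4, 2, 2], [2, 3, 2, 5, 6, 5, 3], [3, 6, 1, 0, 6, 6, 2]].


Objects of (F downarrow G) are triples (a, b, h: F(a)->G(b)).
The count equals the sum of all entries in the hom-matrix.
sum(row 0) = 29
sum(row 1) = 18
sum(row 2) = 26
sum(row 3) = 24
Grand total = 97

97


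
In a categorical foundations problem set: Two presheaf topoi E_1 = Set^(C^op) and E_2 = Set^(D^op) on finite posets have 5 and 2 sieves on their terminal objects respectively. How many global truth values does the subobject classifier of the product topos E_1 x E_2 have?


In a product of presheaf topoi E_1 x E_2, the subobject classifier
is Omega = Omega_1 x Omega_2 (componentwise), so
|Omega(top)| = |Omega_1(top_1)| * |Omega_2(top_2)|.
= 5 * 2 = 10.

10


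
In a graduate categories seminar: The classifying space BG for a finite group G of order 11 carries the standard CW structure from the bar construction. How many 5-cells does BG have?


In the bar-construction CW model of BG, the n-cells are indexed by
n-tuples [g_1|...|g_n] of non-identity elements of G (degenerate
simplices with some g_i = e do not contribute cells), so there are
(|G| - 1)^n n-cells.
For dim = 5 with |G| = 11:
cells = (11 - 1)^5 = 10^5 = 100000

100000


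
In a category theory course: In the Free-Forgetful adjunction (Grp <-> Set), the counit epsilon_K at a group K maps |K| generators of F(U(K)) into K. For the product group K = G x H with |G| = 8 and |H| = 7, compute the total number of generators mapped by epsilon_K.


The counit epsilon_K: F(U(K)) -> K of the Free-Forgetful adjunction
maps |K| generators of F(U(K)) into K. For K = G x H (the product group),
|G x H| = |G| * |H|.
Total generators mapped = 8 * 7 = 56.

56


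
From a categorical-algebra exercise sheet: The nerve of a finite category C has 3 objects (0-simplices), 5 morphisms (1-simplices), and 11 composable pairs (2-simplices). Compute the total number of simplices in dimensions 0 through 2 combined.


The 2-skeleton of the nerve N(C) consists of simplices in dimensions 0, 1, 2:
  |N(C)_0| = 3 (objects)
  |N(C)_1| = 5 (morphisms)
  |N(C)_2| = 11 (composable pairs)
Total = 3 + 5 + 11 = 19

19


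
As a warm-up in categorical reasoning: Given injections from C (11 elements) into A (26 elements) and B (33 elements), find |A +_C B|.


The pushout A +_C B identifies the images of C in A and B.
|A +_C B| = |A| + |B| - |C| (for injections).
= 26 + 33 - 11 = 48

48


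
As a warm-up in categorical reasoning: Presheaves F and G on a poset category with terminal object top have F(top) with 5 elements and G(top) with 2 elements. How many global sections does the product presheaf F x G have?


Global sections of a presheaf on a poset with terminal top satisfy
Gamma(H) ~ H(top). Presheaves admit pointwise products, so
(F x G)(top) = F(top) x G(top) (Cartesian product).
|Gamma(F x G)| = |F(top)| * |G(top)| = 5 * 2 = 10.

10


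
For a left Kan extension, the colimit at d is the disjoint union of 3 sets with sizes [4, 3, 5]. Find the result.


Pointwise, the left Kan extension (Lan_F H)(d) is the colimit, indexed
by the comma category (F downarrow d), of H composed with the
projection (F downarrow d) -> C. Here that colimit is given
as a coproduct (disjoint union) of sets, so its cardinality is the
sum of the sizes of the summands.
Coproduct of sets with sizes: 4 + 3 + 5
= 12

12


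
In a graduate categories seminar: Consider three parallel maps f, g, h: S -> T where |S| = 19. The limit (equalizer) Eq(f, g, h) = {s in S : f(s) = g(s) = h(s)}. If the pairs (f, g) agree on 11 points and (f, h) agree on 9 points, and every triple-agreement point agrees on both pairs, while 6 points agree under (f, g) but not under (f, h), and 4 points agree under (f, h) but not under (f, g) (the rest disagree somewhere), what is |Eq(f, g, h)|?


Eq(f, g, h) is the triple-agreement set: points in S where all three
maps take the same value. Using inclusion-exclusion on the pairwise data:
Pair (f, g) agrees on 11 points; pair (f, h) on 9 points.
Points agreeing under (f, g) but not (f, h) = 6; under (f, h) but not (f, g) = 4.
Triple-agreement = agreement-in-(f, g) minus points that agree under (f, g) but not (f, h):
|Eq(f, g, h)| = 11 - 6 = 5
(cross-check via (f, h): 9 - 4 = 5.)

5


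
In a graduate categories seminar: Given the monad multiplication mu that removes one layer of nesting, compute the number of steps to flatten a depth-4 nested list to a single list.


Each application of mu: T^2 -> T removes one layer of nesting.
Starting at depth 4 (i.e., T^4(X)), we need to reach T(X).
Number of mu applications = 4 - 1 = 3

3


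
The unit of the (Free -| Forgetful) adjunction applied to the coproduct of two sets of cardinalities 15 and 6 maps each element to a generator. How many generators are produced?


The unit eta_X: X -> U(F(X)) of the Free-Forgetful adjunction
maps each element of X to a generator of F(X). For X = S + T (disjoint
union in Set), |S + T| = |S| + |T|.
Total mappings = 15 + 6 = 21.

21


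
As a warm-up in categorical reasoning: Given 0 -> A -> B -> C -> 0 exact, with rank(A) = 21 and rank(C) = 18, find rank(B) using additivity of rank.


For a short exact sequence 0 -> A -> B -> C -> 0,
rank is additive: rank(B) = rank(A) + rank(C).
rank(B) = 21 + 18 = 39

39


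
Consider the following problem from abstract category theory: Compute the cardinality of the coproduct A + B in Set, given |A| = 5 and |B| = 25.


In Set, the coproduct A + B is the disjoint union.
|A + B| = |A| + |B| = 5 + 25 = 30

30


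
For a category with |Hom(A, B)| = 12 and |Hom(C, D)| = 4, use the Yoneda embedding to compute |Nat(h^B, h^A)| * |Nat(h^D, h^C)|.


By the Yoneda lemma, Nat(h^B, h^A) is isomorphic to Hom(A, B),
so |Nat(h^B, h^A)| = |Hom(A, B)| and |Nat(h^D, h^C)| = |Hom(C, D)|.
|Hom(A, B)| = 12, |Hom(C, D)| = 4.
|Nat(h^B, h^A) x Nat(h^D, h^C)| = 12 * 4 = 48

48


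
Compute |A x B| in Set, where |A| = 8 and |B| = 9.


In Set, the product A x B is the Cartesian product.
By the universal property, |A x B| = |A| * |B|.
|A x B| = 8 * 9 = 72

72


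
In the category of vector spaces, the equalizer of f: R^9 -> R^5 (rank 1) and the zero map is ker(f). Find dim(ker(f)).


The equalizer of f and the zero map is ker(f).
By the rank-nullity theorem: dim(ker(f)) = dim(domain) - rank(f).
dim(ker(f)) = 9 - 1 = 8

8


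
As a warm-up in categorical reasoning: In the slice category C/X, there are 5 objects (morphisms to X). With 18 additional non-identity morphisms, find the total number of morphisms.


In the slice category C/X, objects are morphisms to X.
Identity morphisms: 5 (one per object of C/X).
Non-identity morphisms: 18.
Total = 5 + 18 = 23

23


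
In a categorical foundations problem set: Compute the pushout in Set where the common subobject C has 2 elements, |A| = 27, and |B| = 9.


The pushout A +_C B identifies the images of C in A and B.
|A +_C B| = |A| + |B| - |C| (for injections).
= 27 + 9 - 2 = 34

34


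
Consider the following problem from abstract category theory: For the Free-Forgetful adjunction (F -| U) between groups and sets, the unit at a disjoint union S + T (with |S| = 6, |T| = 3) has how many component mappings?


The unit eta_X: X -> U(F(X)) of the Free-Forgetful adjunction
maps each element of X to a generator of F(X). For X = S + T (disjoint
union in Set), |S + T| = |S| + |T|.
Total mappings = 6 + 3 = 9.

9


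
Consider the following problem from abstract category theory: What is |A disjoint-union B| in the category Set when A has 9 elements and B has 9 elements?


In Set, the coproduct A + B is the disjoint union.
|A + B| = |A| + |B| = 9 + 9 = 18

18


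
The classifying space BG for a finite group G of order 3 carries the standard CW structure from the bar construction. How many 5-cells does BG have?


In the bar-construction CW model of BG, the n-cells are indexed by
n-tuples [g_1|...|g_n] of non-identity elements of G (degenerate
simplices with some g_i = e do not contribute cells), so there are
(|G| - 1)^n n-cells.
For dim = 5 with |G| = 3:
cells = (3 - 1)^5 = 2^5 = 32

32


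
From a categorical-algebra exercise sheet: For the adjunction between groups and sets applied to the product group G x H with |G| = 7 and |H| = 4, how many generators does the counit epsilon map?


The counit epsilon_K: F(U(K)) -> K of the Free-Forgetful adjunction
maps |K| generators of F(U(K)) into K. For K = G x H (the product group),
|G x H| = |G| * |H|.
Total generators mapped = 7 * 4 = 28.

28


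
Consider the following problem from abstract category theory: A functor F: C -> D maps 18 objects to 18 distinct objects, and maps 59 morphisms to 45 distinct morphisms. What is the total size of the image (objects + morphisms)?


The image of F consists of distinct objects and distinct morphisms.
|Im(F)| on objects = 18
|Im(F)| on morphisms = 45
Total image cardinality = 18 + 45 = 63

63


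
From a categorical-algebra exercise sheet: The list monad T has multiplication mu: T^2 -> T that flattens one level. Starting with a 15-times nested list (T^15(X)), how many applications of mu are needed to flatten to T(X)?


Each application of mu: T^2 -> T removes one layer of nesting.
Starting at depth 15 (i.e., T^15(X)), we need to reach T(X).
Number of mu applications = 15 - 1 = 14

14


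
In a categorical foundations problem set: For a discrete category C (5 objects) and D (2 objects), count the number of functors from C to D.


A functor from a discrete category C to D is determined by
where each object maps. Each of the 5 objects of C can map
to any of the 2 objects of D independently.
Number of functors = 2^5 = 32

32


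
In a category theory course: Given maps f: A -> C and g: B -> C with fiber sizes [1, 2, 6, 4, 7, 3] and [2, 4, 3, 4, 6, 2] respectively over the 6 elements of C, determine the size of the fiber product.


The pullback A x_C B consists of pairs (a, b) with f(a) = g(b).
For each element c in C, the fiber product has |f^-1(c)| * |g^-1(c)| elements.
Summing over C: 1 * 2 + 2 * 4 + 6 * 3 + 4 * 4 + 7 * 6 + 3 * 2
= 2 + 8 + 18 + 16 + 42 + 6 = 92

92


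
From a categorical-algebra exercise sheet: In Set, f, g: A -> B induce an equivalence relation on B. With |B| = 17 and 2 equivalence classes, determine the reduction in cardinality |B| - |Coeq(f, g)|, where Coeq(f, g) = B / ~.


The coequalizer Coeq(f, g) = B / ~ has one element per equivalence class.
|B| = 17, |Coeq(f, g)| = 2.
|B| - |Coeq(f, g)| = 17 - 2 = 15.

15


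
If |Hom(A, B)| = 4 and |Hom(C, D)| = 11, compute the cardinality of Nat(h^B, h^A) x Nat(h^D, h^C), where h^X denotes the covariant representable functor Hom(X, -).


By the Yoneda lemma, Nat(h^B, h^A) is isomorphic to Hom(A, B),
so |Nat(h^B, h^A)| = |Hom(A, B)| and |Nat(h^D, h^C)| = |Hom(C, D)|.
|Hom(A, B)| = 4, |Hom(C, D)| = 11.
|Nat(h^B, h^A) x Nat(h^D, h^C)| = 4 * 11 = 44

44


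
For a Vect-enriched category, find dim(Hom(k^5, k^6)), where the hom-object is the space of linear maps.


In Vect-enriched categories, Hom(k^n, k^m) is the space of m x n matrices.
dim(Hom(k^5, k^6)) = 6 * 5 = 30

30


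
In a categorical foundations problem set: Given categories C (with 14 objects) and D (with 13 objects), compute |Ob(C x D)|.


The product category C x D has objects that are pairs (c, d).
Number of pairs = |Ob(C)| * |Ob(D)| = 14 * 13 = 182

182


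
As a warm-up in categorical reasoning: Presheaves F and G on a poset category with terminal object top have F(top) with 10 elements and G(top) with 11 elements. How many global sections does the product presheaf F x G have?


Global sections of a presheaf on a poset with terminal top satisfy
Gamma(H) ~ H(top). Presheaves admit pointwise products, so
(F x G)(top) = F(top) x G(top) (Cartesian product).
|Gamma(F x G)| = |F(top)| * |G(top)| = 10 * 11 = 110.

110


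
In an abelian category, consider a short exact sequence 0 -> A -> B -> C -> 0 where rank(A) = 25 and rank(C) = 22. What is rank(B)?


For a short exact sequence 0 -> A -> B -> C -> 0,
rank is additive: rank(B) = rank(A) + rank(C).
rank(B) = 25 + 22 = 47

47


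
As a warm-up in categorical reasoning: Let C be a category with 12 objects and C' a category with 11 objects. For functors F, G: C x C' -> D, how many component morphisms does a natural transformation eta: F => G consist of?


A natural transformation eta: F => G assigns one component morphism per
object of the domain category.
The domain is the product category C x C', so
|Ob(C x C')| = |Ob(C)| * |Ob(C')| = 12 * 11 = 132.
Therefore eta has 132 component morphisms.

132


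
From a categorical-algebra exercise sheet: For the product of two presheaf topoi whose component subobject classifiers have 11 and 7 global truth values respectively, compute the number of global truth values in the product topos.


In a product of presheaf topoi E_1 x E_2, the subobject classifier
is Omega = Omega_1 x Omega_2 (componentwise), so
|Omega(top)| = |Omega_1(top_1)| * |Omega_2(top_2)|.
= 11 * 7 = 77.

77


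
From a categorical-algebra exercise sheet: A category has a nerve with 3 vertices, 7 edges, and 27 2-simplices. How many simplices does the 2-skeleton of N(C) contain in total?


The 2-skeleton of the nerve N(C) consists of simplices in dimensions 0, 1, 2:
  |N(C)_0| = 3 (objects)
  |N(C)_1| = 7 (morphisms)
  |N(C)_2| = 27 (composable pairs)
Total = 3 + 7 + 27 = 37

37


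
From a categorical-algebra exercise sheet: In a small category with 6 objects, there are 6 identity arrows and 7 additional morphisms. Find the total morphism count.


Each object has an identity morphism, giving 6 identities.
Adding the 7 non-identity morphisms:
Total = 6 + 7 = 13

13


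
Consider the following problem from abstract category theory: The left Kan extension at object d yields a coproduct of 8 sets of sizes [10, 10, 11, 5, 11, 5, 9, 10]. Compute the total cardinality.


Pointwise, the left Kan extension (Lan_F H)(d) is the colimit, indexed
by the comma category (F downarrow d), of H composed with the
projection (F downarrow d) -> C. Here that colimit is given
as a coproduct (disjoint union) of sets, so its cardinality is the
sum of the sizes of the summands.
Coproduct of sets with sizes: 10 + 10 + 11 + 5 + 11 + 5 + 9 + 10
= 71

71


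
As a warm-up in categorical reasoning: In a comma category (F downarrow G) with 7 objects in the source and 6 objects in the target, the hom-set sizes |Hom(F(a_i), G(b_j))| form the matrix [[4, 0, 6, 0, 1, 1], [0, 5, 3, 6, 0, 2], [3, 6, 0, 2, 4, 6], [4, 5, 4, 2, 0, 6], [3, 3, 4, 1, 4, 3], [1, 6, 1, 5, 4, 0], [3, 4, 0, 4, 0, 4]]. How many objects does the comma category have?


Objects of (F downarrow G) are triples (a, b, h: F(a)->G(b)).
The count equals the sum of all entries in the hom-matrix.
sum(row 0) = 12
sum(row 1) = 16
sum(row 2) = 21
sum(row 3) = 21
sum(row 4) = 18
sum(row 5) = 17
sum(row 6) = 15
Grand total = 120

120


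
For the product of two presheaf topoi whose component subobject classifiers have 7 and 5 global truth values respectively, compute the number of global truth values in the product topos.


In a product of presheaf topoi E_1 x E_2, the subobject classifier
is Omega = Omega_1 x Omega_2 (componentwise), so
|Omega(top)| = |Omega_1(top_1)| * |Omega_2(top_2)|.
= 7 * 5 = 35.

35


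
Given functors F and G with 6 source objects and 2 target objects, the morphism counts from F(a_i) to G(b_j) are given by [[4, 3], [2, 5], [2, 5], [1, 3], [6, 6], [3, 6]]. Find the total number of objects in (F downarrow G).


Objects of (F downarrow G) are triples (a, b, h: F(a)->G(b)).
The count equals the sum of all entries in the hom-matrix.
sum(row 0) = 7
sum(row 1) = 7
sum(row 2) = 7
sum(row 3) = 4
sum(row 4) = 12
sum(row 5) = 9
Grand total = 46

46


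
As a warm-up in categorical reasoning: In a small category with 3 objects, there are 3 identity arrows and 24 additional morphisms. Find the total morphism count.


Each object has an identity morphism, giving 3 identities.
Adding the 24 non-identity morphisms:
Total = 3 + 24 = 27

27


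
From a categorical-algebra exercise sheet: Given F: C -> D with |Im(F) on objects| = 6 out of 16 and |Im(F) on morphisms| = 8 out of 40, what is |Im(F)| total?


The image of F consists of distinct objects and distinct morphisms.
|Im(F)| on objects = 6
|Im(F)| on morphisms = 8
Total image cardinality = 6 + 8 = 14

14


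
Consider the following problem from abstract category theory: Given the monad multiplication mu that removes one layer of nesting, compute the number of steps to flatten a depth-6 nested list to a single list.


Each application of mu: T^2 -> T removes one layer of nesting.
Starting at depth 6 (i.e., T^6(X)), we need to reach T(X).
Number of mu applications = 6 - 1 = 5

5


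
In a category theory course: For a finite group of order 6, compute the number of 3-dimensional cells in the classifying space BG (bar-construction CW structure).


In the bar-construction CW model of BG, the n-cells are indexed by
n-tuples [g_1|...|g_n] of non-identity elements of G (degenerate
simplices with some g_i = e do not contribute cells), so there are
(|G| - 1)^n n-cells.
For dim = 3 with |G| = 6:
cells = (6 - 1)^3 = 5^3 = 125

125


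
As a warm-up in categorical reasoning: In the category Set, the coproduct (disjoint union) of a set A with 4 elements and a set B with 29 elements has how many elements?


In Set, the coproduct A + B is the disjoint union.
|A + B| = |A| + |B| = 4 + 29 = 33

33


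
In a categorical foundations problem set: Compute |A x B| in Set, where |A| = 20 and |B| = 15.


In Set, the product A x B is the Cartesian product.
By the universal property, |A x B| = |A| * |B|.
|A x B| = 20 * 15 = 300

300


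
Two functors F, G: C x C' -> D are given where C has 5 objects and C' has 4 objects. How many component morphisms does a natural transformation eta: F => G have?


A natural transformation eta: F => G assigns one component morphism per
object of the domain category.
The domain is the product category C x C', so
|Ob(C x C')| = |Ob(C)| * |Ob(C')| = 5 * 4 = 20.
Therefore eta has 20 component morphisms.

20


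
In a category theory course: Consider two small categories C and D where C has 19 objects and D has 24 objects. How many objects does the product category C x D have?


The product category C x D has objects that are pairs (c, d).
Number of pairs = |Ob(C)| * |Ob(D)| = 19 * 24 = 456

456


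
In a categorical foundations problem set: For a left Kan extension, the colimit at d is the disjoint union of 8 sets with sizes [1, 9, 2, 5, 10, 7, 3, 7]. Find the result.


Pointwise, the left Kan extension (Lan_F H)(d) is the colimit, indexed
by the comma category (F downarrow d), of H composed with the
projection (F downarrow d) -> C. Here that colimit is given
as a coproduct (disjoint union) of sets, so its cardinality is the
sum of the sizes of the summands.
Coproduct of sets with sizes: 1 + 9 + 2 + 5 + 10 + 7 + 3 + 7
= 44

44


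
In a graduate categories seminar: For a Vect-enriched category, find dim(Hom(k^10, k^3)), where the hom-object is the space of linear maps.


In Vect-enriched categories, Hom(k^n, k^m) is the space of m x n matrices.
dim(Hom(k^10, k^3)) = 3 * 10 = 30

30


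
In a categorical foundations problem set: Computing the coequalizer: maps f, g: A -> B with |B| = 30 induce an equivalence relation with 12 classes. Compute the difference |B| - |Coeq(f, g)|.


The coequalizer Coeq(f, g) = B / ~ has one element per equivalence class.
|B| = 30, |Coeq(f, g)| = 12.
|B| - |Coeq(f, g)| = 30 - 12 = 18.

18


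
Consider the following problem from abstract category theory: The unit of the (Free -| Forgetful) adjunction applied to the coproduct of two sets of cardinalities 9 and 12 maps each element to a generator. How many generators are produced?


The unit eta_X: X -> U(F(X)) of the Free-Forgetful adjunction
maps each element of X to a generator of F(X). For X = S + T (disjoint
union in Set), |S + T| = |S| + |T|.
Total mappings = 9 + 12 = 21.

21


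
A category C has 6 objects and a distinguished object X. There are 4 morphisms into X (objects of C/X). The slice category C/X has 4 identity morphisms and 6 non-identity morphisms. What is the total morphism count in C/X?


In the slice category C/X, objects are morphisms to X.
Identity morphisms: 4 (one per object of C/X).
Non-identity morphisms: 6.
Total = 4 + 6 = 10

10


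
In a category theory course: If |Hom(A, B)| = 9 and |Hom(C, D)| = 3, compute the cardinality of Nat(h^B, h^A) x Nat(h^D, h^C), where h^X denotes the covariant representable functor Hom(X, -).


By the Yoneda lemma, Nat(h^B, h^A) is isomorphic to Hom(A, B),
so |Nat(h^B, h^A)| = |Hom(A, B)| and |Nat(h^D, h^C)| = |Hom(C, D)|.
|Hom(A, B)| = 9, |Hom(C, D)| = 3.
|Nat(h^B, h^A) x Nat(h^D, h^C)| = 9 * 3 = 27

27


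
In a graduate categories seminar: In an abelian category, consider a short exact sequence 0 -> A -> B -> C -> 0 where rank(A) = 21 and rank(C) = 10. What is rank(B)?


For a short exact sequence 0 -> A -> B -> C -> 0,
rank is additive: rank(B) = rank(A) + rank(C).
rank(B) = 21 + 10 = 31

31


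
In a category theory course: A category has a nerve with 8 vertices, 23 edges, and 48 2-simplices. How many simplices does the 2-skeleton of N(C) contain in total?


The 2-skeleton of the nerve N(C) consists of simplices in dimensions 0, 1, 2:
  |N(C)_0| = 8 (objects)
  |N(C)_1| = 23 (morphisms)
  |N(C)_2| = 48 (composable pairs)
Total = 8 + 23 + 48 = 79

79


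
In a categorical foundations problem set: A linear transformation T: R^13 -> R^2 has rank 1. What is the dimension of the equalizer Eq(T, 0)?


The equalizer of f and the zero map is ker(f).
By the rank-nullity theorem: dim(ker(f)) = dim(domain) - rank(f).
dim(ker(f)) = 13 - 1 = 12

12


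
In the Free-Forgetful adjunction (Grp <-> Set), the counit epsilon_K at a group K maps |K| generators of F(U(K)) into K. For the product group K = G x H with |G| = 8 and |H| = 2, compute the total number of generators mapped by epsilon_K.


The counit epsilon_K: F(U(K)) -> K of the Free-Forgetful adjunction
maps |K| generators of F(U(K)) into K. For K = G x H (the product group),
|G x H| = |G| * |H|.
Total generators mapped = 8 * 2 = 16.

16


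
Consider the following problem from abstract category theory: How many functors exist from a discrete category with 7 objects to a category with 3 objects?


A functor from a discrete category C to D is determined by
where each object maps. Each of the 7 objects of C can map
to any of the 3 objects of D independently.
Number of functors = 3^7 = 2187

2187


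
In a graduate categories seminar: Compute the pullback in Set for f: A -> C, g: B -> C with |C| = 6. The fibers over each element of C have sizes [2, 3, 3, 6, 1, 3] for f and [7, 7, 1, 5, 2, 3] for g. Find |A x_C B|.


The pullback A x_C B consists of pairs (a, b) with f(a) = g(b).
For each element c in C, the fiber product has |f^-1(c)| * |g^-1(c)| elements.
Summing over C: 2 * 7 + 3 * 7 + 3 * 1 + 6 * 5 + 1 * 2 + 3 * 3
= 14 + 21 + 3 + 30 + 2 + 9 = 79

79


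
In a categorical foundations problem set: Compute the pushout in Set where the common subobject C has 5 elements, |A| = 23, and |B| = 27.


The pushout A +_C B identifies the images of C in A and B.
|A +_C B| = |A| + |B| - |C| (for injections).
= 23 + 27 - 5 = 45

45


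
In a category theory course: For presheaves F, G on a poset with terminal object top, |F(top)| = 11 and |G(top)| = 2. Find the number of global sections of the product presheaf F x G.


Global sections of a presheaf on a poset with terminal top satisfy
Gamma(H) ~ H(top). Presheaves admit pointwise products, so
(F x G)(top) = F(top) x G(top) (Cartesian product).
|Gamma(F x G)| = |F(top)| * |G(top)| = 11 * 2 = 22.

22


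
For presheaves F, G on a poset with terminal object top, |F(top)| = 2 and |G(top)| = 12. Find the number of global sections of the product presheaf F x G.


Global sections of a presheaf on a poset with terminal top satisfy
Gamma(H) ~ H(top). Presheaves admit pointwise products, so
(F x G)(top) = F(top) x G(top) (Cartesian product).
|Gamma(F x G)| = |F(top)| * |G(top)| = 2 * 12 = 24.

24


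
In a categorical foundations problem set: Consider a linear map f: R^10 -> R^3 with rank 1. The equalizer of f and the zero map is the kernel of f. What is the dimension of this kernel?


The equalizer of f and the zero map is ker(f).
By the rank-nullity theorem: dim(ker(f)) = dim(domain) - rank(f).
dim(ker(f)) = 10 - 1 = 9

9


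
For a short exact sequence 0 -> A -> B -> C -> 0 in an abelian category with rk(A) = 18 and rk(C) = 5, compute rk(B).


For a short exact sequence 0 -> A -> B -> C -> 0,
rank is additive: rank(B) = rank(A) + rank(C).
rank(B) = 18 + 5 = 23

23


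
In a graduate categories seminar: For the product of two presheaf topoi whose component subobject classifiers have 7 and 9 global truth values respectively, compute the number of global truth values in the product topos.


In a product of presheaf topoi E_1 x E_2, the subobject classifier
is Omega = Omega_1 x Omega_2 (componentwise), so
|Omega(top)| = |Omega_1(top_1)| * |Omega_2(top_2)|.
= 7 * 9 = 63.

63


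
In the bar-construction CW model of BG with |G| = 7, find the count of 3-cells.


In the bar-construction CW model of BG, the n-cells are indexed by
n-tuples [g_1|...|g_n] of non-identity elements of G (degenerate
simplices with some g_i = e do not contribute cells), so there are
(|G| - 1)^n n-cells.
For dim = 3 with |G| = 7:
cells = (7 - 1)^3 = 6^3 = 216

216


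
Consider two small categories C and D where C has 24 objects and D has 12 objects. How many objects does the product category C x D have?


The product category C x D has objects that are pairs (c, d).
Number of pairs = |Ob(C)| * |Ob(D)| = 24 * 12 = 288

288


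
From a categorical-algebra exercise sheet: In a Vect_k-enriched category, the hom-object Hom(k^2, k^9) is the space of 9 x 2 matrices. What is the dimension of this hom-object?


In Vect-enriched categories, Hom(k^n, k^m) is the space of m x n matrices.
dim(Hom(k^2, k^9)) = 9 * 2 = 18

18


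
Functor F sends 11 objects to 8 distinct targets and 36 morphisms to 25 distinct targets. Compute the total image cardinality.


The image of F consists of distinct objects and distinct morphisms.
|Im(F)| on objects = 8
|Im(F)| on morphisms = 25
Total image cardinality = 8 + 25 = 33

33


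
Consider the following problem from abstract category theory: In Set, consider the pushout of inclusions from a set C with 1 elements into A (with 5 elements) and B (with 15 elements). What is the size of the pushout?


The pushout A +_C B identifies the images of C in A and B.
|A +_C B| = |A| + |B| - |C| (for injections).
= 5 + 15 - 1 = 19

19


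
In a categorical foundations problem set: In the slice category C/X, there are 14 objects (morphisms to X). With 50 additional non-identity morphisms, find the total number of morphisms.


In the slice category C/X, objects are morphisms to X.
Identity morphisms: 14 (one per object of C/X).
Non-identity morphisms: 50.
Total = 14 + 50 = 64

64


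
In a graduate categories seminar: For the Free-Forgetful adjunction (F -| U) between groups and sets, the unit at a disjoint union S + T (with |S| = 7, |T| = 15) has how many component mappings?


The unit eta_X: X -> U(F(X)) of the Free-Forgetful adjunction
maps each element of X to a generator of F(X). For X = S + T (disjoint
union in Set), |S + T| = |S| + |T|.
Total mappings = 7 + 15 = 22.

22


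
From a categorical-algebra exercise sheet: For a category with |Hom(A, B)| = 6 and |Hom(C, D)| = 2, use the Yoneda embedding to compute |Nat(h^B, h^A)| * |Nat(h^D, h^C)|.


By the Yoneda lemma, Nat(h^B, h^A) is isomorphic to Hom(A, B),
so |Nat(h^B, h^A)| = |Hom(A, B)| and |Nat(h^D, h^C)| = |Hom(C, D)|.
|Hom(A, B)| = 6, |Hom(C, D)| = 2.
|Nat(h^B, h^A) x Nat(h^D, h^C)| = 6 * 2 = 12

12


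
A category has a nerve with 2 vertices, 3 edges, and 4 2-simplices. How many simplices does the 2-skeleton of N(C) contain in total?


The 2-skeleton of the nerve N(C) consists of simplices in dimensions 0, 1, 2:
  |N(C)_0| = 2 (objects)
  |N(C)_1| = 3 (morphisms)
  |N(C)_2| = 4 (composable pairs)
Total = 2 + 3 + 4 = 9

9


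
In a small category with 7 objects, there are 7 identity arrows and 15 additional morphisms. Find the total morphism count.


Each object has an identity morphism, giving 7 identities.
Adding the 15 non-identity morphisms:
Total = 7 + 15 = 22

22


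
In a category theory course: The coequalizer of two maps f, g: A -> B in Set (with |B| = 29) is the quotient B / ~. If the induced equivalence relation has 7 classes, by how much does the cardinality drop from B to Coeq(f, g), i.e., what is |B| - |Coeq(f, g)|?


The coequalizer Coeq(f, g) = B / ~ has one element per equivalence class.
|B| = 29, |Coeq(f, g)| = 7.
|B| - |Coeq(f, g)| = 29 - 7 = 22.

22


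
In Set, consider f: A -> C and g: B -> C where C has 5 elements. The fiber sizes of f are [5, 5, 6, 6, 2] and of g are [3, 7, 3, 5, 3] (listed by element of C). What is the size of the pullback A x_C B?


The pullback A x_C B consists of pairs (a, b) with f(a) = g(b).
For each element c in C, the fiber product has |f^-1(c)| * |g^-1(c)| elements.
Summing over C: 5 * 3 + 5 * 7 + 6 * 3 + 6 * 5 + 2 * 3
= 15 + 35 + 18 + 30 + 6 = 104

104


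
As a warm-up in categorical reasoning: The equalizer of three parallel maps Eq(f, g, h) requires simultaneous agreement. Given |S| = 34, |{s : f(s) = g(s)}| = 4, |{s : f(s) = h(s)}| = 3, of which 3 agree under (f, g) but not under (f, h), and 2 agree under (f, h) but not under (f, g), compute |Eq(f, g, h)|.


Eq(f, g, h) is the triple-agreement set: points in S where all three
maps take the same value. Using inclusion-exclusion on the pairwise data:
Pair (f, g) agrees on 4 points; pair (f, h) on 3 points.
Points agreeing under (f, g) but not (f, h) = 3; under (f, h) but not (f, g) = 2.
Triple-agreement = agreement-in-(f, g) minus points that agree under (f, g) but not (f, h):
|Eq(f, g, h)| = 4 - 3 = 1
(cross-check via (f, h): 3 - 2 = 1.)

1


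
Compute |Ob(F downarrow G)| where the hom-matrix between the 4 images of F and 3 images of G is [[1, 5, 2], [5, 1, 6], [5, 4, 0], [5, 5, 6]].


Objects of (F downarrow G) are triples (a, b, h: F(a)->G(b)).
The count equals the sum of all entries in the hom-matrix.
sum(row 0) = 8
sum(row 1) = 12
sum(row 2) = 9
sum(row 3) = 16
Grand total = 45

45


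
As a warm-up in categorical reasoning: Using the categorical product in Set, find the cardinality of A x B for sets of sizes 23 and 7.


In Set, the product A x B is the Cartesian product.
By the universal property, |A x B| = |A| * |B|.
|A x B| = 23 * 7 = 161

161


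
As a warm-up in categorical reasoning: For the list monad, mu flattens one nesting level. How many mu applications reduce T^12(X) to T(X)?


Each application of mu: T^2 -> T removes one layer of nesting.
Starting at depth 12 (i.e., T^12(X)), we need to reach T(X).
Number of mu applications = 12 - 1 = 11

11


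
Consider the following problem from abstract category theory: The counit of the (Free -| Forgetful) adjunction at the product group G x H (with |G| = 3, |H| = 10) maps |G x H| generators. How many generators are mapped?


The counit epsilon_K: F(U(K)) -> K of the Free-Forgetful adjunction
maps |K| generators of F(U(K)) into K. For K = G x H (the product group),
|G x H| = |G| * |H|.
Total generators mapped = 3 * 10 = 30.

30


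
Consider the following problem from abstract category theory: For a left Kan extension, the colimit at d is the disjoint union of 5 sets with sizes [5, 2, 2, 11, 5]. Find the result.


Pointwise, the left Kan extension (Lan_F H)(d) is the colimit, indexed
by the comma category (F downarrow d), of H composed with the
projection (F downarrow d) -> C. Here that colimit is given
as a coproduct (disjoint union) of sets, so its cardinality is the
sum of the sizes of the summands.
Coproduct of sets with sizes: 5 + 2 + 2 + 11 + 5
= 25

25


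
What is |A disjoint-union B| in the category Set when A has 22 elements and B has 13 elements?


In Set, the coproduct A + B is the disjoint union.
|A + B| = |A| + |B| = 22 + 13 = 35

35


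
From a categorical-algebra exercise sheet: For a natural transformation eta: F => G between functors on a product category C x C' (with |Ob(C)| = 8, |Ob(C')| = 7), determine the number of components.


A natural transformation eta: F => G assigns one component morphism per
object of the domain category.
The domain is the product category C x C', so
|Ob(C x C')| = |Ob(C)| * |Ob(C')| = 8 * 7 = 56.
Therefore eta has 56 component morphisms.

56


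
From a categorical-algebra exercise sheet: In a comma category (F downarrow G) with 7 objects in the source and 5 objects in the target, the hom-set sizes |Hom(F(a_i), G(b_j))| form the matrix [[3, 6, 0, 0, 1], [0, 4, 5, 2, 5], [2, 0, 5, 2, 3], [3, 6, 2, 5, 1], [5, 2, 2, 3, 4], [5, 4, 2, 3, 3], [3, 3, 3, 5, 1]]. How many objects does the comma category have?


Objects of (F downarrow G) are triples (a, b, h: F(a)->G(b)).
The count equals the sum of all entries in the hom-matrix.
sum(row 0) = 10
sum(row 1) = 16
sum(row 2) = 12
sum(row 3) = 17
sum(row 4) = 16
sum(row 5) = 17
sum(row 6) = 15
Grand total = 103

103


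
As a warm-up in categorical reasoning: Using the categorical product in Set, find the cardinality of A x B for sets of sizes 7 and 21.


In Set, the product A x B is the Cartesian product.
By the universal property, |A x B| = |A| * |B|.
|A x B| = 7 * 21 = 147

147


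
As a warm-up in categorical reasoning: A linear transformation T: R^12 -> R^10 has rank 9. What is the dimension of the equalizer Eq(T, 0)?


The equalizer of f and the zero map is ker(f).
By the rank-nullity theorem: dim(ker(f)) = dim(domain) - rank(f).
dim(ker(f)) = 12 - 9 = 3

3


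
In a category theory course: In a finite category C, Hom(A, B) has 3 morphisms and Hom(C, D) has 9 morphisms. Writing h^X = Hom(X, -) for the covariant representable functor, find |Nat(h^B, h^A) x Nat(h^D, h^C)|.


By the Yoneda lemma, Nat(h^B, h^A) is isomorphic to Hom(A, B),
so |Nat(h^B, h^A)| = |Hom(A, B)| and |Nat(h^D, h^C)| = |Hom(C, D)|.
|Hom(A, B)| = 3, |Hom(C, D)| = 9.
|Nat(h^B, h^A) x Nat(h^D, h^C)| = 3 * 9 = 27

27


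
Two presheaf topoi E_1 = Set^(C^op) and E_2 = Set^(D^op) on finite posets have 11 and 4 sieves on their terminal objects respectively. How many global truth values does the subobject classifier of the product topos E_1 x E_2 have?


In a product of presheaf topoi E_1 x E_2, the subobject classifier
is Omega = Omega_1 x Omega_2 (componentwise), so
|Omega(top)| = |Omega_1(top_1)| * |Omega_2(top_2)|.
= 11 * 4 = 44.

44


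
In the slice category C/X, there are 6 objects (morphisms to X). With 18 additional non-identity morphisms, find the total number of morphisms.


In the slice category C/X, objects are morphisms to X.
Identity morphisms: 6 (one per object of C/X).
Non-identity morphisms: 18.
Total = 6 + 18 = 24

24


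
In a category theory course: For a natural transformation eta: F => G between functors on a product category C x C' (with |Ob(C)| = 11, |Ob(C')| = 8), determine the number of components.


A natural transformation eta: F => G assigns one component morphism per
object of the domain category.
The domain is the product category C x C', so
|Ob(C x C')| = |Ob(C)| * |Ob(C')| = 11 * 8 = 88.
Therefore eta has 88 component morphisms.

88


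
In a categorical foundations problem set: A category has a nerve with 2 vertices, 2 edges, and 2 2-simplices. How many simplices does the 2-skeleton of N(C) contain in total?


The 2-skeleton of the nerve N(C) consists of simplices in dimensions 0, 1, 2:
  |N(C)_0| = 2 (objects)
  |N(C)_1| = 2 (morphisms)
  |N(C)_2| = 2 (composable pairs)
Total = 2 + 2 + 2 = 6

6


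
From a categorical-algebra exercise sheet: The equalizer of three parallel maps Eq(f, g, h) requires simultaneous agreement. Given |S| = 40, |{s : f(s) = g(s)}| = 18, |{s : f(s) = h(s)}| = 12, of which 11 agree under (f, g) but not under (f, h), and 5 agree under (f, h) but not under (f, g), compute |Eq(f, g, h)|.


Eq(f, g, h) is the triple-agreement set: points in S where all three
maps take the same value. Using inclusion-exclusion on the pairwise data:
Pair (f, g) agrees on 18 points; pair (f, h) on 12 points.
Points agreeing under (f, g) but not (f, h) = 11; under (f, h) but not (f, g) = 5.
Triple-agreement = agreement-in-(f, g) minus points that agree under (f, g) but not (f, h):
|Eq(f, g, h)| = 18 - 11 = 7
(cross-check via (f, h): 12 - 5 = 7.)

7


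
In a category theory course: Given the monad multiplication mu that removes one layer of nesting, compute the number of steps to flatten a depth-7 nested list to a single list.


Each application of mu: T^2 -> T removes one layer of nesting.
Starting at depth 7 (i.e., T^7(X)), we need to reach T(X).
Number of mu applications = 7 - 1 = 6

6


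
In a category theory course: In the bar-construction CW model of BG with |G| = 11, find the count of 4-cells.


In the bar-construction CW model of BG, the n-cells are indexed by
n-tuples [g_1|...|g_n] of non-identity elements of G (degenerate
simplices with some g_i = e do not contribute cells), so there are
(|G| - 1)^n n-cells.
For dim = 4 with |G| = 11:
cells = (11 - 1)^4 = 10^4 = 10000

10000


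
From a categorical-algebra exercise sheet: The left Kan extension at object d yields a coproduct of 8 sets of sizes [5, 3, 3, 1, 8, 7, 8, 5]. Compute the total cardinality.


Pointwise, the left Kan extension (Lan_F H)(d) is the colimit, indexed
by the comma category (F downarrow d), of H composed with the
projection (F downarrow d) -> C. Here that colimit is given
as a coproduct (disjoint union) of sets, so its cardinality is the
sum of the sizes of the summands.
Coproduct of sets with sizes: 5 + 3 + 3 + 1 + 8 + 7 + 8 + 5
= 40

40


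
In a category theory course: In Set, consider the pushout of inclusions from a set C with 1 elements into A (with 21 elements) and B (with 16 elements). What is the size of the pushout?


The pushout A +_C B identifies the images of C in A and B.
|A +_C B| = |A| + |B| - |C| (for injections).
= 21 + 16 - 1 = 36

36


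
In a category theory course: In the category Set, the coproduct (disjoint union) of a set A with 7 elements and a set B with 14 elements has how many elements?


In Set, the coproduct A + B is the disjoint union.
|A + B| = |A| + |B| = 7 + 14 = 21

21


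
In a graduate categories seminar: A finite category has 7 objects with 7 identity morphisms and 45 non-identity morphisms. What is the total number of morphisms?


Each object has an identity morphism, giving 7 identities.
Adding the 45 non-identity morphisms:
Total = 7 + 45 = 52

52


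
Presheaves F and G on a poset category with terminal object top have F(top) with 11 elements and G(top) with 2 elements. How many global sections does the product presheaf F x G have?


Global sections of a presheaf on a poset with terminal top satisfy
Gamma(H) ~ H(top). Presheaves admit pointwise products, so
(F x G)(top) = F(top) x G(top) (Cartesian product).
|Gamma(F x G)| = |F(top)| * |G(top)| = 11 * 2 = 22.

22


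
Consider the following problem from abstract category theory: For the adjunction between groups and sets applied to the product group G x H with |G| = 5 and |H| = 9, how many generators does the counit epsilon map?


The counit epsilon_K: F(U(K)) -> K of the Free-Forgetful adjunction
maps |K| generators of F(U(K)) into K. For K = G x H (the product group),
|G x H| = |G| * |H|.
Total generators mapped = 5 * 9 = 45.

45
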